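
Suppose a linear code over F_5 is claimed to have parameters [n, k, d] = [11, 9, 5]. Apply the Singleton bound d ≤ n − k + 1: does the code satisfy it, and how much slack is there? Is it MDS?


Singleton RHS = n − k + 1 = 3, slack = -2, bound violated (no such code; not MDS).

Singleton bound: d ≤ n − k + 1.
Here n = 11, k = 9, so n − k + 1 = 3.
Given d = 5, check d ≤ 3: NO.
Slack = (n − k + 1) − d = -2.
The slack is negative: d = 5 exceeds n − k + 1 = 3 by 2, so the Singleton bound is violated and no linear [11, 9, 5]_5 code can exist. In particular it is not MDS (MDS requires d = n − k + 1 exactly).
Description: the claimed parameters are [11, 9, 5]_5; such a code would be impossible (violates the Singleton bound).


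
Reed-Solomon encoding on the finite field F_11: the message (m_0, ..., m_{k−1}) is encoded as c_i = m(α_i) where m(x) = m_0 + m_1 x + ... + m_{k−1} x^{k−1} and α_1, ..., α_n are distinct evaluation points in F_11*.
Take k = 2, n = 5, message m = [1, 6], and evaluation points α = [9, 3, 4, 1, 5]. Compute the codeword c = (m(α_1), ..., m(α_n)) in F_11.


c = [0, 8, 3, 7, 9]

Message polynomial: m(x) = 1 + 6·x (mod 11).
For each evaluation point α_i, compute m(α_i) mod 11:
  α_1 = 9: Horner steps 6 → 0, so m(9) = 0.
  α_2 = 3: Horner steps 6 → 8, so m(3) = 8.
  α_3 = 4: Horner steps 6 → 3, so m(4) = 3.
  α_4 = 1: Horner steps 6 → 7, so m(1) = 7.
  α_5 = 5: Horner steps 6 → 9, so m(5) = 9.
Codeword c = [0, 8, 3, 7, 9] ∈ F_11^5.


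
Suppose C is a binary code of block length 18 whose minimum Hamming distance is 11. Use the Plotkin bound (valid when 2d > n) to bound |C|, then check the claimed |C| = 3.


Plotkin bound M ≤ 4; given |C| = 3 ≤ bound (satisfied).

Check applicability: 2d = 22, n = 18.
2d − n = 4 > 0, so Plotkin applies.
Compute d/(2d−n) = 11/4 ≈ 2.7500.
⌊d/(2d−n)⌋ = 2.
Plotkin bound: M ≤ 2·2 = 4.
Given |C| = 3, check: satisfied.
This |C| is below the Plotkin bound.


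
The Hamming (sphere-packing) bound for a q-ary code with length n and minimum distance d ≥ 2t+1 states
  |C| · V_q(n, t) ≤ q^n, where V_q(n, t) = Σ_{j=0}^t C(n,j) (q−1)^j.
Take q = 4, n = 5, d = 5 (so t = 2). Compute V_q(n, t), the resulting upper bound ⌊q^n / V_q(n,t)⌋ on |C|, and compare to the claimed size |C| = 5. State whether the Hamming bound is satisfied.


V_q(n, t) = 106, q^n = 1024, Hamming bound = 9, |C| = 5 ≤ bound (satisfied).

Step 1: Compute V_q(n, t) = Σ_{j=0}^2 C(n, j) (q−1)^j.
  j = 0: C(5,0)·(3)^0 = 1·1 = 1.
  j = 1: C(5,1)·(3)^1 = 5·3 = 15.
  j = 2: C(5,2)·(3)^2 = 10·9 = 90.
  V_q(n, t) = 1 + 15 + 90 = 106.
Step 2: q^n = 4^5 = 1024.
Step 3: Hamming bound ⌊q^n / V_q(n,t)⌋ = ⌊1024/106⌋ = 9.
Step 4: Compare |C| = 5 to 9: satisfied.
The claimed |C| lies below the Hamming bound.


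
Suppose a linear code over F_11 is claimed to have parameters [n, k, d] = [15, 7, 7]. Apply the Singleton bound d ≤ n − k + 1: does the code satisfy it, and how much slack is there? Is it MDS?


Singleton RHS = n − k + 1 = 9, slack = 2, bound satisfied, not MDS.

Singleton bound: d ≤ n − k + 1.
Here n = 15, k = 7, so n − k + 1 = 9.
Given d = 7, check d ≤ 9: YES.
Slack = (n − k + 1) − d = 2.
The code is NOT MDS (slack = 2 > 0).
Description: the claimed parameters are [15, 7, 7]_11; such a code would be non-MDS.


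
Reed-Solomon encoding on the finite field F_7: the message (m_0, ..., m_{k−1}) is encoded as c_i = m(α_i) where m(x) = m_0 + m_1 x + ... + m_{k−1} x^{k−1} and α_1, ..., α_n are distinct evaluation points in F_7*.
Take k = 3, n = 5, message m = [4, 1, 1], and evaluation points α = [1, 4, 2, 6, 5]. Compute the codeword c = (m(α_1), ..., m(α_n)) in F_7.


c = [6, 3, 3, 4, 6]

Message polynomial: m(x) = 4 + 1·x + 1·x^2 (mod 7).
For each evaluation point α_i, compute m(α_i) mod 7:
  α_1 = 1: Horner steps 1 → 2 → 6, so m(1) = 6.
  α_2 = 4: Horner steps 1 → 5 → 3, so m(4) = 3.
  α_3 = 2: Horner steps 1 → 3 → 3, so m(2) = 3.
  α_4 = 6: Horner steps 1 → 0 → 4, so m(6) = 4.
  α_5 = 5: Horner steps 1 → 6 → 6, so m(5) = 6.
Codeword c = [6, 3, 3, 4, 6] ∈ F_7^5.


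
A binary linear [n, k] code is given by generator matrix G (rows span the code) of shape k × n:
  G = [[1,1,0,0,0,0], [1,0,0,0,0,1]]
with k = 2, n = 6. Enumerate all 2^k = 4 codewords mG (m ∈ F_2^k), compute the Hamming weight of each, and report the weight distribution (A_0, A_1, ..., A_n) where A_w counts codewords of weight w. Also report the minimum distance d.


Weight distribution: A_0 = 1, A_2 = 3. Minimum distance d = 2.

Enumerate all 2^2 = 4 messages m ∈ F_2^2.
For each, compute codeword c = mG in F_2^6, then tally its weight.
  m = 00 → c = 000000, weight = 0.
  m = 10 → c = 110000, weight = 2.
  m = 01 → c = 100001, weight = 2.
  m = 11 → c = 010001, weight = 2.
Tally weights:
  weight 0: 1 codewords.
  weight 2: 3 codewords.
Minimum distance d = smallest w > 0 with A_w > 0 = 2.
Sanity: Σ A_w = 4 = 2^2 = 4 ✓.


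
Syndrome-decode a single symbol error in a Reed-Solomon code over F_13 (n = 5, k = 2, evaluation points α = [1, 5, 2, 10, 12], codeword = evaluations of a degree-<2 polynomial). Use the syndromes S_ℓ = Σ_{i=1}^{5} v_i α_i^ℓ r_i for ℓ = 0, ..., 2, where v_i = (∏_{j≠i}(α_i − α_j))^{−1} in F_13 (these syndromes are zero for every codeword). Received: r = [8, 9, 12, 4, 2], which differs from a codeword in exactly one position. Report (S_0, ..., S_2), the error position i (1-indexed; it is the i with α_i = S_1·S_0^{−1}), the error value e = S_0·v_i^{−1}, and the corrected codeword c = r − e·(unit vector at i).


S = (10, 10, 10), error at position 1, error magnitude e = 8, c = [0, 9, 12, 4, 2].

Step 1: column multipliers v_i = (∏_{j≠i}(α_i − α_j))^{−1} mod 13.
  i = 1 (α = 1): (1−5)(1−2)(1−10)(1−12) = (−4)·(−1)·(−9)·(−11) = 396 ≡ 6, so v_1 = 6^{−1} = 11 (mod 13).
  i = 2 (α = 5): (5−1)(5−2)(5−10)(5−12) = 4·3·(−5)·(−7) = 420 ≡ 4, so v_2 = 4^{−1} = 10 (mod 13).
  i = 3 (α = 2): (2−1)(2−5)(2−10)(2−12) = 1·(−3)·(−8)·(−10) = −240 ≡ 7, so v_3 = 7^{−1} = 2 (mod 13).
  i = 4 (α = 10): (10−1)(10−5)(10−2)(10−12) = 9·5·8·(−2) = −720 ≡ 8, so v_4 = 8^{−1} = 5 (mod 13).
  i = 5 (α = 12): (12−1)(12−5)(12−2)(12−10) = 11·7·10·2 = 1540 ≡ 6, so v_5 = 6^{−1} = 11 (mod 13).
  v = [11, 10, 2, 5, 11].
Step 2: syndromes of r = [8, 9, 12, 4, 2] (all sums mod 13).
  S_0 = Σ v_i r_i = 11·8 + 10·9 + 2·12 + 5·4 + 11·2 = 244 ≡ 10.
  S_1 = Σ v_i α_i r_i = 11·1·8 + 10·5·9 + 2·2·12 + 5·10·4 + 11·12·2 = 1050 ≡ 10.
  α_i^2 mod 13 = [1, 12, 4, 9, 1].
  S_2 = Σ v_i α_i^2 r_i = 11·1·8 + 10·12·9 + 2·4·12 + 5·9·4 + 11·1·2 = 1466 ≡ 10.
  S = (10, 10, 10) ≠ 0, so r is not a codeword (an error is present).
Step 3: locate the error. For a single error e at position i, S_ℓ = v_i·e·α_i^ℓ, so α_err = S_1/S_0.
  S_0^{−1} = 10^{−1} = 4 (mod 13), so α_err = 10·4 = 40 ≡ 1 = α_1. Error position i = 1.
  Consistency check: S_2/S_1 = 10·4 = 40 ≡ 1 = α_err ✓ (single-error assumption holds).
Step 4: error magnitude e = S_0/v_1 = S_0·∏_{j≠1}(α_1 − α_j) = 10·6 = 60 ≡ 8 (mod 13).
Step 5: correct position 1: c_1 = r_1 − e = 8 − 8 ≡ 0 (mod 13). Hence c = [0, 9, 12, 4, 2].
  Check: interpolating c through the α_i gives m(x) = 1 + 12·x (degree < 2) with m(α_i) = c_i for every i, so c is indeed a codeword.


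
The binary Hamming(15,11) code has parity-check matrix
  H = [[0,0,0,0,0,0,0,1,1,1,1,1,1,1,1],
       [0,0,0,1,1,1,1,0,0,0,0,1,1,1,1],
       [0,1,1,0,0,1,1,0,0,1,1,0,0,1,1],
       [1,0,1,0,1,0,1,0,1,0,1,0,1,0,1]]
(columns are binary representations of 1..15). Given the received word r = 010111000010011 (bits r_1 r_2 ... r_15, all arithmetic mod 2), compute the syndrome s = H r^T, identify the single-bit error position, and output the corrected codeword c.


s = (1, 1, 1, 1)^T, error position = 15, corrected codeword c = 010111000010010

Compute s = H r^T mod 2 one row at a time:
  s_1 = 0 + 0 + 0 + 1 + 0 + 0 + 1 + 1 = 3 ≡ 1 (mod 2).
  s_2 = 1 + 1 + 1 + 0 + 0 + 0 + 1 + 1 = 5 ≡ 1 (mod 2).
  s_3 = 1 + 0 + 1 + 0 + 0 + 1 + 1 + 1 = 5 ≡ 1 (mod 2).
  s_4 = 0 + 0 + 1 + 0 + 0 + 1 + 0 + 1 = 3 ≡ 1 (mod 2).
s = (1, 1, 1, 1)^T — this equals column 15 of H (binary 1111), so error is at position 15.
Correct: flip bit 15 of r = 010111000010011 to get c = 010111000010010.


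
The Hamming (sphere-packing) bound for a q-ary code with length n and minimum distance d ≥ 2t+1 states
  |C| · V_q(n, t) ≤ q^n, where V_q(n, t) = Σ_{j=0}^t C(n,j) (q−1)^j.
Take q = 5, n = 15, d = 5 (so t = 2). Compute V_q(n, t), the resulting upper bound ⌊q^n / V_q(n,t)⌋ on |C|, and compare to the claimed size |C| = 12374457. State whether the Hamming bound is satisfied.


V_q(n, t) = 1741, q^n = 30517578125, Hamming bound = 17528764, |C| = 12374457 ≤ bound (satisfied).

Step 1: Compute V_q(n, t) = Σ_{j=0}^2 C(n, j) (q−1)^j.
  j = 0: C(15,0)·(4)^0 = 1·1 = 1.
  j = 1: C(15,1)·(4)^1 = 15·4 = 60.
  j = 2: C(15,2)·(4)^2 = 105·16 = 1680.
  V_q(n, t) = 1 + 60 + 1680 = 1741.
Step 2: q^n = 5^15 = 30517578125.
Step 3: Hamming bound ⌊q^n / V_q(n,t)⌋ = ⌊30517578125/1741⌋ = 17528764.
Step 4: Compare |C| = 12374457 to 17528764: satisfied.
The claimed |C| lies below the Hamming bound.


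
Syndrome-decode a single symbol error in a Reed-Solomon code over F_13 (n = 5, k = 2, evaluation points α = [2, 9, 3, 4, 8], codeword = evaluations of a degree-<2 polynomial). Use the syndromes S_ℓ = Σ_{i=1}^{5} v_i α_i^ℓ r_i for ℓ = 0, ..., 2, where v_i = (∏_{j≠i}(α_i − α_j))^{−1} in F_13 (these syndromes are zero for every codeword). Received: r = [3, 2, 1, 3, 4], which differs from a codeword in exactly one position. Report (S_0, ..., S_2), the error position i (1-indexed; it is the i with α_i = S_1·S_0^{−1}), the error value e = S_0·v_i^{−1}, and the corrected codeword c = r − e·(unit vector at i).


S = (4, 3, 12), error at position 4, error magnitude e = 4, c = [3, 2, 1, 12, 4].

Step 1: column multipliers v_i = (∏_{j≠i}(α_i − α_j))^{−1} mod 13.
  i = 1 (α = 2): (2−9)(2−3)(2−4)(2−8) = (−7)·(−1)·(−2)·(−6) = 84 ≡ 6, so v_1 = 6^{−1} = 11 (mod 13).
  i = 2 (α = 9): (9−2)(9−3)(9−4)(9−8) = 7·6·5·1 = 210 ≡ 2, so v_2 = 2^{−1} = 7 (mod 13).
  i = 3 (α = 3): (3−2)(3−9)(3−4)(3−8) = 1·(−6)·(−1)·(−5) = −30 ≡ 9, so v_3 = 9^{−1} = 3 (mod 13).
  i = 4 (α = 4): (4−2)(4−9)(4−3)(4−8) = 2·(−5)·1·(−4) = 40 ≡ 1, so v_4 = 1^{−1} = 1 (mod 13).
  i = 5 (α = 8): (8−2)(8−9)(8−3)(8−4) = 6·(−1)·5·4 = −120 ≡ 10, so v_5 = 10^{−1} = 4 (mod 13).
  v = [11, 7, 3, 1, 4].
Step 2: syndromes of r = [3, 2, 1, 3, 4] (all sums mod 13).
  S_0 = Σ v_i r_i = 11·3 + 7·2 + 3·1 + 1·3 + 4·4 = 69 ≡ 4.
  S_1 = Σ v_i α_i r_i = 11·2·3 + 7·9·2 + 3·3·1 + 1·4·3 + 4·8·4 = 341 ≡ 3.
  α_i^2 mod 13 = [4, 3, 9, 3, 12].
  S_2 = Σ v_i α_i^2 r_i = 11·4·3 + 7·3·2 + 3·9·1 + 1·3·3 + 4·12·4 = 402 ≡ 12.
  S = (4, 3, 12) ≠ 0, so r is not a codeword (an error is present).
Step 3: locate the error. For a single error e at position i, S_ℓ = v_i·e·α_i^ℓ, so α_err = S_1/S_0.
  S_0^{−1} = 4^{−1} = 10 (mod 13), so α_err = 3·10 = 30 ≡ 4 = α_4. Error position i = 4.
  Consistency check: S_2/S_1 = 12·9 = 108 ≡ 4 = α_err ✓ (single-error assumption holds).
Step 4: error magnitude e = S_0/v_4 = S_0·∏_{j≠4}(α_4 − α_j) = 4·1 = 4 ≡ 4 (mod 13).
Step 5: correct position 4: c_4 = r_4 − e = 3 − 4 ≡ 12 (mod 13). Hence c = [3, 2, 1, 12, 4].
  Check: interpolating c through the α_i gives m(x) = 7 + 11·x (degree < 2) with m(α_i) = c_i for every i, so c is indeed a codeword.


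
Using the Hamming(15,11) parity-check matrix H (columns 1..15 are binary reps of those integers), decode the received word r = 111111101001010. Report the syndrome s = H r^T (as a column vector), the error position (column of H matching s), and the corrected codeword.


s = (1, 0, 1, 1)^T, error position = 11, corrected codeword c = 111111101011010

Compute s = H r^T mod 2 one row at a time:
  s_1 = 0 + 1 + 0 + 0 + 1 + 0 + 1 + 0 = 3 ≡ 1 (mod 2).
  s_2 = 1 + 1 + 1 + 1 + 1 + 0 + 1 + 0 = 6 ≡ 0 (mod 2).
  s_3 = 1 + 1 + 1 + 1 + 0 + 0 + 1 + 0 = 5 ≡ 1 (mod 2).
  s_4 = 1 + 1 + 1 + 1 + 1 + 0 + 0 + 0 = 5 ≡ 1 (mod 2).
s = (1, 0, 1, 1)^T — this equals column 11 of H (binary 1011), so error is at position 11.
Correct: flip bit 11 of r = 111111101001010 to get c = 111111101011010.


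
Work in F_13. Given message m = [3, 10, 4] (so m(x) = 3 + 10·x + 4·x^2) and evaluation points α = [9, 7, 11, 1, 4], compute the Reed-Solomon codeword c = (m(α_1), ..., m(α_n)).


c = [1, 9, 12, 4, 3]

Message polynomial: m(x) = 3 + 10·x + 4·x^2 (mod 13).
For each evaluation point α_i, compute m(α_i) mod 13:
  α_1 = 9: Horner steps 4 → 7 → 1, so m(9) = 1.
  α_2 = 7: Horner steps 4 → 12 → 9, so m(7) = 9.
  α_3 = 11: Horner steps 4 → 2 → 12, so m(11) = 12.
  α_4 = 1: Horner steps 4 → 1 → 4, so m(1) = 4.
  α_5 = 4: Horner steps 4 → 0 → 3, so m(4) = 3.
Codeword c = [1, 9, 12, 4, 3] ∈ F_13^5.


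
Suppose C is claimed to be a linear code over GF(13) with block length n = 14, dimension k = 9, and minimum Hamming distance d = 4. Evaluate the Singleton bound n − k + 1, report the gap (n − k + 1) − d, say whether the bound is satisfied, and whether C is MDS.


Singleton RHS = n − k + 1 = 6, slack = 2, bound satisfied, not MDS.

Singleton bound: d ≤ n − k + 1.
Here n = 14, k = 9, so n − k + 1 = 6.
Given d = 4, check d ≤ 6: YES.
Slack = (n − k + 1) − d = 2.
The code is NOT MDS (slack = 2 > 0).
Description: the claimed parameters are [14, 9, 4]_13; such a code would be non-MDS.


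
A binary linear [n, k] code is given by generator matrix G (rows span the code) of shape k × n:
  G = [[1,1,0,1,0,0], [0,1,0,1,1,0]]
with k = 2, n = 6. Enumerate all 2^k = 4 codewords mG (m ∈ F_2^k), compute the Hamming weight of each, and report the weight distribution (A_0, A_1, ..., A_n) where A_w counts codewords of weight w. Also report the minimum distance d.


Weight distribution: A_0 = 1, A_2 = 1, A_3 = 2. Minimum distance d = 2.

Enumerate all 2^2 = 4 messages m ∈ F_2^2.
For each, compute codeword c = mG in F_2^6, then tally its weight.
  m = 00 → c = 000000, weight = 0.
  m = 10 → c = 110100, weight = 3.
  m = 01 → c = 010110, weight = 3.
  m = 11 → c = 100010, weight = 2.
Tally weights:
  weight 0: 1 codewords.
  weight 2: 1 codewords.
  weight 3: 2 codewords.
Minimum distance d = smallest w > 0 with A_w > 0 = 2.
Sanity: Σ A_w = 4 = 2^2 = 4 ✓.


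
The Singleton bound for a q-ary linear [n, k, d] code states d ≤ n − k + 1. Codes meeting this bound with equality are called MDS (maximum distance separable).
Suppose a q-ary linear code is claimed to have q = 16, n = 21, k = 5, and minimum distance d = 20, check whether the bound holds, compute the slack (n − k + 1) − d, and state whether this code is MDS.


Singleton RHS = n − k + 1 = 17, slack = -3, bound violated (no such code; not MDS).

Singleton bound: d ≤ n − k + 1.
Here n = 21, k = 5, so n − k + 1 = 17.
Given d = 20, check d ≤ 17: NO.
Slack = (n − k + 1) − d = -3.
The slack is negative: d = 20 exceeds n − k + 1 = 17 by 3, so the Singleton bound is violated and no linear [21, 5, 20]_16 code can exist. In particular it is not MDS (MDS requires d = n − k + 1 exactly).
Description: the claimed parameters are [21, 5, 20]_16; such a code would be impossible (violates the Singleton bound).


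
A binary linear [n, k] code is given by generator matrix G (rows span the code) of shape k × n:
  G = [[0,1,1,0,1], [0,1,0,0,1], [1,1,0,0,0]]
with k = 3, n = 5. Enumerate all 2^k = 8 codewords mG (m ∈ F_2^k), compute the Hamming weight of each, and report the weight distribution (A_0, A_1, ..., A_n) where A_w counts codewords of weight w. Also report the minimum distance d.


Weight distribution: A_0 = 1, A_1 = 1, A_2 = 3, A_3 = 3. Minimum distance d = 1.

Enumerate all 2^3 = 8 messages m ∈ F_2^3.
For each, compute codeword c = mG in F_2^5, then tally its weight.
  m = 000 → c = 00000, weight = 0.
  m = 100 → c = 01101, weight = 3.
  m = 010 → c = 01001, weight = 2.
  m = 110 → c = 00100, weight = 1.
  m = 001 → c = 11000, weight = 2.
  m = 101 → c = 10101, weight = 3.
  m = 011 → c = 10001, weight = 2.
  m = 111 → c = 11100, weight = 3.
Tally weights:
  weight 0: 1 codewords.
  weight 1: 1 codewords.
  weight 2: 3 codewords.
  weight 3: 3 codewords.
Minimum distance d = smallest w > 0 with A_w > 0 = 1.
Sanity: Σ A_w = 8 = 2^3 = 8 ✓.


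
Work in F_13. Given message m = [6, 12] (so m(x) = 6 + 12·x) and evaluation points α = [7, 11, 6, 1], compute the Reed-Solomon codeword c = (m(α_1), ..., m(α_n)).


c = [12, 8, 0, 5]

Message polynomial: m(x) = 6 + 12·x (mod 13).
For each evaluation point α_i, compute m(α_i) mod 13:
  α_1 = 7: Horner steps 12 → 12, so m(7) = 12.
  α_2 = 11: Horner steps 12 → 8, so m(11) = 8.
  α_3 = 6: Horner steps 12 → 0, so m(6) = 0.
  α_4 = 1: Horner steps 12 → 5, so m(1) = 5.
Codeword c = [12, 8, 0, 5] ∈ F_13^4.


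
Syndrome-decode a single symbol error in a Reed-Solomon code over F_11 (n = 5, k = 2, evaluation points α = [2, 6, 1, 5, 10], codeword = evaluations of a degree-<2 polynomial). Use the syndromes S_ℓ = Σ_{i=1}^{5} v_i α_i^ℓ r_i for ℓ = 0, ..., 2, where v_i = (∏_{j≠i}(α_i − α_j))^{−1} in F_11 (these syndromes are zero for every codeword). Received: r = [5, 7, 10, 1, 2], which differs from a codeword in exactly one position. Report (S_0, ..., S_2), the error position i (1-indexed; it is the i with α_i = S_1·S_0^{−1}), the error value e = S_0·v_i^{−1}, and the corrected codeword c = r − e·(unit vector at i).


S = (7, 4, 7), error at position 5, error magnitude e = 4, c = [5, 7, 10, 1, 9].

Step 1: column multipliers v_i = (∏_{j≠i}(α_i − α_j))^{−1} mod 11.
  i = 1 (α = 2): (2−6)(2−1)(2−5)(2−10) = (−4)·1·(−3)·(−8) = −96 ≡ 3, so v_1 = 3^{−1} = 4 (mod 11).
  i = 2 (α = 6): (6−2)(6−1)(6−5)(6−10) = 4·5·1·(−4) = −80 ≡ 8, so v_2 = 8^{−1} = 7 (mod 11).
  i = 3 (α = 1): (1−2)(1−6)(1−5)(1−10) = (−1)·(−5)·(−4)·(−9) = 180 ≡ 4, so v_3 = 4^{−1} = 3 (mod 11).
  i = 4 (α = 5): (5−2)(5−6)(5−1)(5−10) = 3·(−1)·4·(−5) = 60 ≡ 5, so v_4 = 5^{−1} = 9 (mod 11).
  i = 5 (α = 10): (10−2)(10−6)(10−1)(10−5) = 8·4·9·5 = 1440 ≡ 10, so v_5 = 10^{−1} = 10 (mod 11).
  v = [4, 7, 3, 9, 10].
Step 2: syndromes of r = [5, 7, 10, 1, 2] (all sums mod 11).
  S_0 = Σ v_i r_i = 4·5 + 7·7 + 3·10 + 9·1 + 10·2 = 128 ≡ 7.
  S_1 = Σ v_i α_i r_i = 4·2·5 + 7·6·7 + 3·1·10 + 9·5·1 + 10·10·2 = 609 ≡ 4.
  α_i^2 mod 11 = [4, 3, 1, 3, 1].
  S_2 = Σ v_i α_i^2 r_i = 4·4·5 + 7·3·7 + 3·1·10 + 9·3·1 + 10·1·2 = 304 ≡ 7.
  S = (7, 4, 7) ≠ 0, so r is not a codeword (an error is present).
Step 3: locate the error. For a single error e at position i, S_ℓ = v_i·e·α_i^ℓ, so α_err = S_1/S_0.
  S_0^{−1} = 7^{−1} = 8 (mod 11), so α_err = 4·8 = 32 ≡ 10 = α_5. Error position i = 5.
  Consistency check: S_2/S_1 = 7·3 = 21 ≡ 10 = α_err ✓ (single-error assumption holds).
Step 4: error magnitude e = S_0/v_5 = S_0·∏_{j≠5}(α_5 − α_j) = 7·10 = 70 ≡ 4 (mod 11).
Step 5: correct position 5: c_5 = r_5 − e = 2 − 4 ≡ 9 (mod 11). Hence c = [5, 7, 10, 1, 9].
  Check: interpolating c through the α_i gives m(x) = 4 + 6·x (degree < 2) with m(α_i) = c_i for every i, so c is indeed a codeword.


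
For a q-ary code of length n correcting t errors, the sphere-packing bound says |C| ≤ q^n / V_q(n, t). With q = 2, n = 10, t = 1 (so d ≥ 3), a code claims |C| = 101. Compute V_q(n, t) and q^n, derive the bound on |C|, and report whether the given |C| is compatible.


V_q(n, t) = 11, q^n = 1024, Hamming bound = 93, |C| = 101 > bound (violated).

Step 1: Compute V_q(n, t) = Σ_{j=0}^1 C(n, j) (q−1)^j.
  j = 0: C(10,0)·(1)^0 = 1·1 = 1.
  j = 1: C(10,1)·(1)^1 = 10·1 = 10.
  V_q(n, t) = 1 + 10 = 11.
Step 2: q^n = 2^10 = 1024.
Step 3: Hamming bound ⌊q^n / V_q(n,t)⌋ = ⌊1024/11⌋ = 93.
Step 4: Compare |C| = 101 to 93: violated.
The claimed |C| lies above the Hamming bound, so no 2-ary code of length 10 with d ≥ 3 can have 101 codewords.


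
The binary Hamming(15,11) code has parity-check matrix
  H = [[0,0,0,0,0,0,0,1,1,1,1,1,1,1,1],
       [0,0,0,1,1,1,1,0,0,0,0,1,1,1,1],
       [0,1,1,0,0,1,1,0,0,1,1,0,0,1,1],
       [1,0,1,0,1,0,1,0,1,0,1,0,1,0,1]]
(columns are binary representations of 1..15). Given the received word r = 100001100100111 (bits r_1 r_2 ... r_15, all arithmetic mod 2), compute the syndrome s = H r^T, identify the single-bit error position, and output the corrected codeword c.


s = (0, 1, 1, 0)^T, error position = 6, corrected codeword c = 100000100100111

Compute s = H r^T mod 2 one row at a time:
  s_1 = 0 + 0 + 1 + 0 + 0 + 1 + 1 + 1 = 4 ≡ 0 (mod 2).
  s_2 = 0 + 0 + 1 + 1 + 0 + 1 + 1 + 1 = 5 ≡ 1 (mod 2).
  s_3 = 0 + 0 + 1 + 1 + 1 + 0 + 1 + 1 = 5 ≡ 1 (mod 2).
  s_4 = 1 + 0 + 0 + 1 + 0 + 0 + 1 + 1 = 4 ≡ 0 (mod 2).
s = (0, 1, 1, 0)^T — this equals column 6 of H (binary 0110), so error is at position 6.
Correct: flip bit 6 of r = 100001100100111 to get c = 100000100100111.


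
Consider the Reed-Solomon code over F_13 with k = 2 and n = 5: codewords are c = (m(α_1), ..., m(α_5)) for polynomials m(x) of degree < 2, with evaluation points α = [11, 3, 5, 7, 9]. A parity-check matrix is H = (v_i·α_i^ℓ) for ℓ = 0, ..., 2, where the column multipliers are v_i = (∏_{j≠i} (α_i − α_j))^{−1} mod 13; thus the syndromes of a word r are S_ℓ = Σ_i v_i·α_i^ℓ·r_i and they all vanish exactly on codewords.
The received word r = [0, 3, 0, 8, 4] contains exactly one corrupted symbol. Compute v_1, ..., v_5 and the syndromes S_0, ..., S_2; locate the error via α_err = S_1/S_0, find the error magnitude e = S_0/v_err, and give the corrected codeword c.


S = (5, 12, 8), error at position 3, error magnitude e = 1, c = [0, 3, 12, 8, 4].

Step 1: column multipliers v_i = (∏_{j≠i}(α_i − α_j))^{−1} mod 13.
  i = 1 (α = 11): (11−3)(11−5)(11−7)(11−9) = 8·6·4·2 = 384 ≡ 7, so v_1 = 7^{−1} = 2 (mod 13).
  i = 2 (α = 3): (3−11)(3−5)(3−7)(3−9) = (−8)·(−2)·(−4)·(−6) = 384 ≡ 7, so v_2 = 7^{−1} = 2 (mod 13).
  i = 3 (α = 5): (5−11)(5−3)(5−7)(5−9) = (−6)·2·(−2)·(−4) = −96 ≡ 8, so v_3 = 8^{−1} = 5 (mod 13).
  i = 4 (α = 7): (7−11)(7−3)(7−5)(7−9) = (−4)·4·2·(−2) = 64 ≡ 12, so v_4 = 12^{−1} = 12 (mod 13).
  i = 5 (α = 9): (9−11)(9−3)(9−5)(9−7) = (−2)·6·4·2 = −96 ≡ 8, so v_5 = 8^{−1} = 5 (mod 13).
  v = [2, 2, 5, 12, 5].
Step 2: syndromes of r = [0, 3, 0, 8, 4] (all sums mod 13).
  S_0 = Σ v_i r_i = 2·0 + 2·3 + 5·0 + 12·8 + 5·4 = 122 ≡ 5.
  S_1 = Σ v_i α_i r_i = 2·11·0 + 2·3·3 + 5·5·0 + 12·7·8 + 5·9·4 = 870 ≡ 12.
  α_i^2 mod 13 = [4, 9, 12, 10, 3].
  S_2 = Σ v_i α_i^2 r_i = 2·4·0 + 2·9·3 + 5·12·0 + 12·10·8 + 5·3·4 = 1074 ≡ 8.
  S = (5, 12, 8) ≠ 0, so r is not a codeword (an error is present).
Step 3: locate the error. For a single error e at position i, S_ℓ = v_i·e·α_i^ℓ, so α_err = S_1/S_0.
  S_0^{−1} = 5^{−1} = 8 (mod 13), so α_err = 12·8 = 96 ≡ 5 = α_3. Error position i = 3.
  Consistency check: S_2/S_1 = 8·12 = 96 ≡ 5 = α_err ✓ (single-error assumption holds).
Step 4: error magnitude e = S_0/v_3 = S_0·∏_{j≠3}(α_3 − α_j) = 5·8 = 40 ≡ 1 (mod 13).
Step 5: correct position 3: c_3 = r_3 − e = 0 − 1 ≡ 12 (mod 13). Hence c = [0, 3, 12, 8, 4].
  Check: interpolating c through the α_i gives m(x) = 9 + 11·x (degree < 2) with m(α_i) = c_i for every i, so c is indeed a codeword.


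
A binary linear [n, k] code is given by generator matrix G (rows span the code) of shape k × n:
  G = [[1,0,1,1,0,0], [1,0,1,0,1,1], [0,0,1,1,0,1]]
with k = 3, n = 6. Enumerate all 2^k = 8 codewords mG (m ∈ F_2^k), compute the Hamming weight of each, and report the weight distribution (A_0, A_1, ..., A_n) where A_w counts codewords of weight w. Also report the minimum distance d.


Weight distribution: A_0 = 1, A_2 = 2, A_3 = 4, A_4 = 1. Minimum distance d = 2.

Enumerate all 2^3 = 8 messages m ∈ F_2^3.
For each, compute codeword c = mG in F_2^6, then tally its weight.
  m = 000 → c = 000000, weight = 0.
  m = 100 → c = 101100, weight = 3.
  m = 010 → c = 101011, weight = 4.
  m = 110 → c = 000111, weight = 3.
  m = 001 → c = 001101, weight = 3.
  m = 101 → c = 100001, weight = 2.
  m = 011 → c = 100110, weight = 3.
  m = 111 → c = 001010, weight = 2.
Tally weights:
  weight 0: 1 codewords.
  weight 2: 2 codewords.
  weight 3: 4 codewords.
  weight 4: 1 codewords.
Minimum distance d = smallest w > 0 with A_w > 0 = 2.
Sanity: Σ A_w = 8 = 2^3 = 8 ✓.


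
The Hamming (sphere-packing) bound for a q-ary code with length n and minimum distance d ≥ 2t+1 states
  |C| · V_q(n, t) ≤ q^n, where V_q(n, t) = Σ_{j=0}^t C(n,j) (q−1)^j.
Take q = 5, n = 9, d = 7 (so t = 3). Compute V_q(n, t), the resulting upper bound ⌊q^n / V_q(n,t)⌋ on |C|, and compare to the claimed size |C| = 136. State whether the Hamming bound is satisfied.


V_q(n, t) = 5989, q^n = 1953125, Hamming bound = 326, |C| = 136 ≤ bound (satisfied).

Step 1: Compute V_q(n, t) = Σ_{j=0}^3 C(n, j) (q−1)^j.
  j = 0: C(9,0)·(4)^0 = 1·1 = 1.
  j = 1: C(9,1)·(4)^1 = 9·4 = 36.
  j = 2: C(9,2)·(4)^2 = 36·16 = 576.
  j = 3: C(9,3)·(4)^3 = 84·64 = 5376.
  V_q(n, t) = 1 + 36 + 576 + 5376 = 5989.
Step 2: q^n = 5^9 = 1953125.
Step 3: Hamming bound ⌊q^n / V_q(n,t)⌋ = ⌊1953125/5989⌋ = 326.
Step 4: Compare |C| = 136 to 326: satisfied.
The claimed |C| lies below the Hamming bound.


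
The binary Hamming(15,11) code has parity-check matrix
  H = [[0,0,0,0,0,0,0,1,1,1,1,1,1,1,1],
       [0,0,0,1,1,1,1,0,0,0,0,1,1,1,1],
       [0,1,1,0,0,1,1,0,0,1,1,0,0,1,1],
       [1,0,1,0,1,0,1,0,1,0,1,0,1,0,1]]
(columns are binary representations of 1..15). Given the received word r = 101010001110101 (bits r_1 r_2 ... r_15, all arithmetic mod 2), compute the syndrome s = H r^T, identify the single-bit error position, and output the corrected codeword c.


s = (1, 1, 0, 1)^T, error position = 13, corrected codeword c = 101010001110001

Compute s = H r^T mod 2 one row at a time:
  s_1 = 0 + 1 + 1 + 1 + 0 + 1 + 0 + 1 = 5 ≡ 1 (mod 2).
  s_2 = 0 + 1 + 0 + 0 + 0 + 1 + 0 + 1 = 3 ≡ 1 (mod 2).
  s_3 = 0 + 1 + 0 + 0 + 1 + 1 + 0 + 1 = 4 ≡ 0 (mod 2).
  s_4 = 1 + 1 + 1 + 0 + 1 + 1 + 1 + 1 = 7 ≡ 1 (mod 2).
s = (1, 1, 0, 1)^T — this equals column 13 of H (binary 1101), so error is at position 13.
Correct: flip bit 13 of r = 101010001110101 to get c = 101010001110001.


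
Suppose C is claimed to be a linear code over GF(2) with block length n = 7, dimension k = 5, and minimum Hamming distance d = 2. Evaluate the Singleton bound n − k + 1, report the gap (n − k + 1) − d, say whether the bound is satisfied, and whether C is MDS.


Singleton RHS = n − k + 1 = 3, slack = 1, bound satisfied, not MDS.

Singleton bound: d ≤ n − k + 1.
Here n = 7, k = 5, so n − k + 1 = 3.
Given d = 2, check d ≤ 3: YES.
Slack = (n − k + 1) − d = 1.
The code is NOT MDS (slack = 1 > 0).
Description: the claimed parameters are [7, 5, 2]_2; such a code would be non-MDS.


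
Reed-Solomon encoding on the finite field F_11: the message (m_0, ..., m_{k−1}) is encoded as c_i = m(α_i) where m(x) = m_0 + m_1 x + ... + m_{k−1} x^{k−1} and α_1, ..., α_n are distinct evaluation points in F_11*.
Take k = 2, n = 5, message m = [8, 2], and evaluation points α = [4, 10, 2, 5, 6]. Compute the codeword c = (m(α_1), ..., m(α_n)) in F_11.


c = [5, 6, 1, 7, 9]

Message polynomial: m(x) = 8 + 2·x (mod 11).
For each evaluation point α_i, compute m(α_i) mod 11:
  α_1 = 4: Horner steps 2 → 5, so m(4) = 5.
  α_2 = 10: Horner steps 2 → 6, so m(10) = 6.
  α_3 = 2: Horner steps 2 → 1, so m(2) = 1.
  α_4 = 5: Horner steps 2 → 7, so m(5) = 7.
  α_5 = 6: Horner steps 2 → 9, so m(6) = 9.
Codeword c = [5, 6, 1, 7, 9] ∈ F_11^5.


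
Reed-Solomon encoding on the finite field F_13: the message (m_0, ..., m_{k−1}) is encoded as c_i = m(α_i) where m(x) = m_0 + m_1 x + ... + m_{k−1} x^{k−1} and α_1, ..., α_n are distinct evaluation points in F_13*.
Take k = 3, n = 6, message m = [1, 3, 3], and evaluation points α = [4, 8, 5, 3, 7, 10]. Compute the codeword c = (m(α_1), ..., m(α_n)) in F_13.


c = [9, 9, 0, 11, 0, 6]

Message polynomial: m(x) = 1 + 3·x + 3·x^2 (mod 13).
For each evaluation point α_i, compute m(α_i) mod 13:
  α_1 = 4: Horner steps 3 → 2 → 9, so m(4) = 9.
  α_2 = 8: Horner steps 3 → 1 → 9, so m(8) = 9.
  α_3 = 5: Horner steps 3 → 5 → 0, so m(5) = 0.
  α_4 = 3: Horner steps 3 → 12 → 11, so m(3) = 11.
  α_5 = 7: Horner steps 3 → 11 → 0, so m(7) = 0.
  α_6 = 10: Horner steps 3 → 7 → 6, so m(10) = 6.
Codeword c = [9, 9, 0, 11, 0, 6] ∈ F_13^6.


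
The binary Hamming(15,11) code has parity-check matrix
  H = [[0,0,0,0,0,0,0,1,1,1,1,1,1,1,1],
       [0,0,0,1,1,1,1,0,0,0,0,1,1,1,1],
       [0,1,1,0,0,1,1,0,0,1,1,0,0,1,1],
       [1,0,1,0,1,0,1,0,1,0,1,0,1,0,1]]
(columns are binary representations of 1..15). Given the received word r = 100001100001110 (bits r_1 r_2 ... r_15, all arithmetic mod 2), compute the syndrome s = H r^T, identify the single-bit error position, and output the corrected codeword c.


s = (1, 1, 1, 1)^T, error position = 15, corrected codeword c = 100001100001111

Compute s = H r^T mod 2 one row at a time:
  s_1 = 0 + 0 + 0 + 0 + 1 + 1 + 1 + 0 = 3 ≡ 1 (mod 2).
  s_2 = 0 + 0 + 1 + 1 + 1 + 1 + 1 + 0 = 5 ≡ 1 (mod 2).
  s_3 = 0 + 0 + 1 + 1 + 0 + 0 + 1 + 0 = 3 ≡ 1 (mod 2).
  s_4 = 1 + 0 + 0 + 1 + 0 + 0 + 1 + 0 = 3 ≡ 1 (mod 2).
s = (1, 1, 1, 1)^T — this equals column 15 of H (binary 1111), so error is at position 15.
Correct: flip bit 15 of r = 100001100001110 to get c = 100001100001111.


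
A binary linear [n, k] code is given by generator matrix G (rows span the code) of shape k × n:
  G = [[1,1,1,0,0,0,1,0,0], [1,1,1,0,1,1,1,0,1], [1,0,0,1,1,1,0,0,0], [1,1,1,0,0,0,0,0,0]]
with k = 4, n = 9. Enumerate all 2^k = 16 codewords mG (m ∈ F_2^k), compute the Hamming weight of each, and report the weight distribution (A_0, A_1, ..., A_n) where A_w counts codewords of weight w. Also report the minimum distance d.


Weight distribution: A_0 = 1, A_1 = 1, A_3 = 3, A_4 = 5, A_5 = 3, A_6 = 2, A_7 = 1. Minimum distance d = 1.

Enumerate all 2^4 = 16 messages m ∈ F_2^4.
For each, compute codeword c = mG in F_2^9, then tally its weight.
  m = 0000 → c = 000000000, weight = 0.
  m = 1000 → c = 111000100, weight = 4.
  m = 0100 → c = 111011101, weight = 7.
  m = 1100 → c = 000011001, weight = 3.
  m = 0010 → c = 100111000, weight = 4.
  m = 1010 → c = 011111100, weight = 6.
  m = 0110 → c = 011100101, weight = 5.
  m = 1110 → c = 100100001, weight = 3.
  m = 0001 → c = 111000000, weight = 3.
  m = 1001 → c = 000000100, weight = 1.
  m = 0101 → c = 000011101, weight = 4.
  m = 1101 → c = 111011001, weight = 6.
  m = 0011 → c = 011111000, weight = 5.
  m = 1011 → c = 100111100, weight = 5.
  m = 0111 → c = 100100101, weight = 4.
  m = 1111 → c = 011100001, weight = 4.
Tally weights:
  weight 0: 1 codewords.
  weight 1: 1 codewords.
  weight 3: 3 codewords.
  weight 4: 5 codewords.
  weight 5: 3 codewords.
  weight 6: 2 codewords.
  weight 7: 1 codewords.
Minimum distance d = smallest w > 0 with A_w > 0 = 1.
Sanity: Σ A_w = 16 = 2^4 = 16 ✓.


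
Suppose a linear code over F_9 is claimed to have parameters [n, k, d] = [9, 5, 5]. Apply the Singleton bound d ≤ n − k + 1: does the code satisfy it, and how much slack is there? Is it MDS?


Singleton RHS = n − k + 1 = 5, slack = 0, bound satisfied, MDS.

Singleton bound: d ≤ n − k + 1.
Here n = 9, k = 5, so n − k + 1 = 5.
Given d = 5, check d ≤ 5: YES.
Slack = (n − k + 1) − d = 0.
The code is MDS (slack = 0).
Description: the claimed parameters are [9, 5, 5]_9; such a code would be MDS (meets Singleton bound).


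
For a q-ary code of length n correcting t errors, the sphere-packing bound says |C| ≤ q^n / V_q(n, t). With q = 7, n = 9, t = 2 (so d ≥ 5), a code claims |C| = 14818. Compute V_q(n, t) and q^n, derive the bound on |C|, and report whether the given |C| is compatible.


V_q(n, t) = 1351, q^n = 40353607, Hamming bound = 29869, |C| = 14818 ≤ bound (satisfied).

Step 1: Compute V_q(n, t) = Σ_{j=0}^2 C(n, j) (q−1)^j.
  j = 0: C(9,0)·(6)^0 = 1·1 = 1.
  j = 1: C(9,1)·(6)^1 = 9·6 = 54.
  j = 2: C(9,2)·(6)^2 = 36·36 = 1296.
  V_q(n, t) = 1 + 54 + 1296 = 1351.
Step 2: q^n = 7^9 = 40353607.
Step 3: Hamming bound ⌊q^n / V_q(n,t)⌋ = ⌊40353607/1351⌋ = 29869.
Step 4: Compare |C| = 14818 to 29869: satisfied.
The claimed |C| lies below the Hamming bound.


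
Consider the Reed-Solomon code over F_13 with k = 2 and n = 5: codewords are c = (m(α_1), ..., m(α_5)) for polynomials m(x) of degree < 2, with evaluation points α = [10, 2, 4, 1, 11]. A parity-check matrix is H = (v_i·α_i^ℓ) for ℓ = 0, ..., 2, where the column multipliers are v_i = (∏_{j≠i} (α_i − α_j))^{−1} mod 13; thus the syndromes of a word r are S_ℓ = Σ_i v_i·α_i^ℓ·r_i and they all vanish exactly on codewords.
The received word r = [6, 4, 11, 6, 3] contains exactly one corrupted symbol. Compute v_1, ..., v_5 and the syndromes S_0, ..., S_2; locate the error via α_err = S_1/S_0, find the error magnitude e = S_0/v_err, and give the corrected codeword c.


S = (9, 9, 9), error at position 4, error magnitude e = 12, c = [6, 4, 11, 7, 3].

Step 1: column multipliers v_i = (∏_{j≠i}(α_i − α_j))^{−1} mod 13.
  i = 1 (α = 10): (10−2)(10−4)(10−1)(10−11) = 8·6·9·(−1) = −432 ≡ 10, so v_1 = 10^{−1} = 4 (mod 13).
  i = 2 (α = 2): (2−10)(2−4)(2−1)(2−11) = (−8)·(−2)·1·(−9) = −144 ≡ 12, so v_2 = 12^{−1} = 12 (mod 13).
  i = 3 (α = 4): (4−10)(4−2)(4−1)(4−11) = (−6)·2·3·(−7) = 252 ≡ 5, so v_3 = 5^{−1} = 8 (mod 13).
  i = 4 (α = 1): (1−10)(1−2)(1−4)(1−11) = (−9)·(−1)·(−3)·(−10) = 270 ≡ 10, so v_4 = 10^{−1} = 4 (mod 13).
  i = 5 (α = 11): (11−10)(11−2)(11−4)(11−1) = 1·9·7·10 = 630 ≡ 6, so v_5 = 6^{−1} = 11 (mod 13).
  v = [4, 12, 8, 4, 11].
Step 2: syndromes of r = [6, 4, 11, 6, 3] (all sums mod 13).
  S_0 = Σ v_i r_i = 4·6 + 12·4 + 8·11 + 4·6 + 11·3 = 217 ≡ 9.
  S_1 = Σ v_i α_i r_i = 4·10·6 + 12·2·4 + 8·4·11 + 4·1·6 + 11·11·3 = 1075 ≡ 9.
  α_i^2 mod 13 = [9, 4, 3, 1, 4].
  S_2 = Σ v_i α_i^2 r_i = 4·9·6 + 12·4·4 + 8·3·11 + 4·1·6 + 11·4·3 = 828 ≡ 9.
  S = (9, 9, 9) ≠ 0, so r is not a codeword (an error is present).
Step 3: locate the error. For a single error e at position i, S_ℓ = v_i·e·α_i^ℓ, so α_err = S_1/S_0.
  S_0^{−1} = 9^{−1} = 3 (mod 13), so α_err = 9·3 = 27 ≡ 1 = α_4. Error position i = 4.
  Consistency check: S_2/S_1 = 9·3 = 27 ≡ 1 = α_err ✓ (single-error assumption holds).
Step 4: error magnitude e = S_0/v_4 = S_0·∏_{j≠4}(α_4 − α_j) = 9·10 = 90 ≡ 12 (mod 13).
Step 5: correct position 4: c_4 = r_4 − e = 6 − 12 ≡ 7 (mod 13). Hence c = [6, 4, 11, 7, 3].
  Check: interpolating c through the α_i gives m(x) = 10 + 10·x (degree < 2) with m(α_i) = c_i for every i, so c is indeed a codeword.


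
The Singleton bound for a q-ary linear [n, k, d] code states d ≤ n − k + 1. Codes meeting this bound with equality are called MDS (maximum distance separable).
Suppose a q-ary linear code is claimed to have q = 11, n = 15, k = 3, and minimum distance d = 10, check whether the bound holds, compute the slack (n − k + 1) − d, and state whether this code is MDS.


Singleton RHS = n − k + 1 = 13, slack = 3, bound satisfied, not MDS.

Singleton bound: d ≤ n − k + 1.
Here n = 15, k = 3, so n − k + 1 = 13.
Given d = 10, check d ≤ 13: YES.
Slack = (n − k + 1) − d = 3.
The code is NOT MDS (slack = 3 > 0).
Description: the claimed parameters are [15, 3, 10]_11; such a code would be non-MDS.


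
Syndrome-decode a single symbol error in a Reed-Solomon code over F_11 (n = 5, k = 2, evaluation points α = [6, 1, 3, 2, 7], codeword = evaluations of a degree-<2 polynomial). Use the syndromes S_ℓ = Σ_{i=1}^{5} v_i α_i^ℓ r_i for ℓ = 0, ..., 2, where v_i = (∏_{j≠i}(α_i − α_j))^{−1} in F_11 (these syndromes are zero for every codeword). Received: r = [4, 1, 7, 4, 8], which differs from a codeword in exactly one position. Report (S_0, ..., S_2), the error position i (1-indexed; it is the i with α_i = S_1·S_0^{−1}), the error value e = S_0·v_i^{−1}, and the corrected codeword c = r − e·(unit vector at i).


S = (9, 10, 5), error at position 1, error magnitude e = 10, c = [5, 1, 7, 4, 8].

Step 1: column multipliers v_i = (∏_{j≠i}(α_i − α_j))^{−1} mod 11.
  i = 1 (α = 6): (6−1)(6−3)(6−2)(6−7) = 5·3·4·(−1) = −60 ≡ 6, so v_1 = 6^{−1} = 2 (mod 11).
  i = 2 (α = 1): (1−6)(1−3)(1−2)(1−7) = (−5)·(−2)·(−1)·(−6) = 60 ≡ 5, so v_2 = 5^{−1} = 9 (mod 11).
  i = 3 (α = 3): (3−6)(3−1)(3−2)(3−7) = (−3)·2·1·(−4) = 24 ≡ 2, so v_3 = 2^{−1} = 6 (mod 11).
  i = 4 (α = 2): (2−6)(2−1)(2−3)(2−7) = (−4)·1·(−1)·(−5) = −20 ≡ 2, so v_4 = 2^{−1} = 6 (mod 11).
  i = 5 (α = 7): (7−6)(7−1)(7−3)(7−2) = 1·6·4·5 = 120 ≡ 10, so v_5 = 10^{−1} = 10 (mod 11).
  v = [2, 9, 6, 6, 10].
Step 2: syndromes of r = [4, 1, 7, 4, 8] (all sums mod 11).
  S_0 = Σ v_i r_i = 2·4 + 9·1 + 6·7 + 6·4 + 10·8 = 163 ≡ 9.
  S_1 = Σ v_i α_i r_i = 2·6·4 + 9·1·1 + 6·3·7 + 6·2·4 + 10·7·8 = 791 ≡ 10.
  α_i^2 mod 11 = [3, 1, 9, 4, 5].
  S_2 = Σ v_i α_i^2 r_i = 2·3·4 + 9·1·1 + 6·9·7 + 6·4·4 + 10·5·8 = 907 ≡ 5.
  S = (9, 10, 5) ≠ 0, so r is not a codeword (an error is present).
Step 3: locate the error. For a single error e at position i, S_ℓ = v_i·e·α_i^ℓ, so α_err = S_1/S_0.
  S_0^{−1} = 9^{−1} = 5 (mod 11), so α_err = 10·5 = 50 ≡ 6 = α_1. Error position i = 1.
  Consistency check: S_2/S_1 = 5·10 = 50 ≡ 6 = α_err ✓ (single-error assumption holds).
Step 4: error magnitude e = S_0/v_1 = S_0·∏_{j≠1}(α_1 − α_j) = 9·6 = 54 ≡ 10 (mod 11).
Step 5: correct position 1: c_1 = r_1 − e = 4 − 10 ≡ 5 (mod 11). Hence c = [5, 1, 7, 4, 8].
  Check: interpolating c through the α_i gives m(x) = 9 + 3·x (degree < 2) with m(α_i) = c_i for every i, so c is indeed a codeword.


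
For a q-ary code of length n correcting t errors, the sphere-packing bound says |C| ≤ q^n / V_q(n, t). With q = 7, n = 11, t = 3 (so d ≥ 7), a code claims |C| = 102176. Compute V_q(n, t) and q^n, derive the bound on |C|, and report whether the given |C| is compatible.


V_q(n, t) = 37687, q^n = 1977326743, Hamming bound = 52467, |C| = 102176 > bound (violated).

Step 1: Compute V_q(n, t) = Σ_{j=0}^3 C(n, j) (q−1)^j.
  j = 0: C(11,0)·(6)^0 = 1·1 = 1.
  j = 1: C(11,1)·(6)^1 = 11·6 = 66.
  j = 2: C(11,2)·(6)^2 = 55·36 = 1980.
  j = 3: C(11,3)·(6)^3 = 165·216 = 35640.
  V_q(n, t) = 1 + 66 + 1980 + 35640 = 37687.
Step 2: q^n = 7^11 = 1977326743.
Step 3: Hamming bound ⌊q^n / V_q(n,t)⌋ = ⌊1977326743/37687⌋ = 52467.
Step 4: Compare |C| = 102176 to 52467: violated.
The claimed |C| lies above the Hamming bound, so no 7-ary code of length 11 with d ≥ 7 can have 102176 codewords.


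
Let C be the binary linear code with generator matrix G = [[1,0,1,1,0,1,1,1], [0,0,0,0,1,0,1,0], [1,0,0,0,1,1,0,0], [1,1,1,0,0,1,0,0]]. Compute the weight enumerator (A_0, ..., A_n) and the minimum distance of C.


Weight distribution: A_0 = 1, A_2 = 1, A_3 = 5, A_4 = 3, A_5 = 2, A_6 = 3, A_7 = 1. Minimum distance d = 2.

Enumerate all 2^4 = 16 messages m ∈ F_2^4.
For each, compute codeword c = mG in F_2^8, then tally its weight.
  m = 0000 → c = 00000000, weight = 0.
  m = 1000 → c = 10110111, weight = 6.
  m = 0100 → c = 00001010, weight = 2.
  m = 1100 → c = 10111101, weight = 6.
  m = 0010 → c = 10001100, weight = 3.
  m = 1010 → c = 00111011, weight = 5.
  m = 0110 → c = 10000110, weight = 3.
  m = 1110 → c = 00110001, weight = 3.
  m = 0001 → c = 11100100, weight = 4.
  m = 1001 → c = 01010011, weight = 4.
  m = 0101 → c = 11101110, weight = 6.
  m = 1101 → c = 01011001, weight = 4.
  m = 0011 → c = 01101000, weight = 3.
  m = 1011 → c = 11011111, weight = 7.
  m = 0111 → c = 01100010, weight = 3.
  m = 1111 → c = 11010101, weight = 5.
Tally weights:
  weight 0: 1 codewords.
  weight 2: 1 codewords.
  weight 3: 5 codewords.
  weight 4: 3 codewords.
  weight 5: 2 codewords.
  weight 6: 3 codewords.
  weight 7: 1 codewords.
Minimum distance d = smallest w > 0 with A_w > 0 = 2.
Sanity: Σ A_w = 16 = 2^4 = 16 ✓.
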